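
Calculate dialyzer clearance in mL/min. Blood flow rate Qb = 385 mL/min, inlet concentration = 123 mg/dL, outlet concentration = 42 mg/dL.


K = Qb * (Cb_in - Cb_out) / Cb_in
K = 385 * (123 - 42) / 123
K = 253.5 mL/min


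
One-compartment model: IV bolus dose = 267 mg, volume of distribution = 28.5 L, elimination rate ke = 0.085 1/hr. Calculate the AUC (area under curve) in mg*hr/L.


C0 = Dose/Vd = 267/28.5 = 9.36842 mg/L
AUC = C0/ke = 9.36842/0.085
AUC = 110.2 mg*hr/L


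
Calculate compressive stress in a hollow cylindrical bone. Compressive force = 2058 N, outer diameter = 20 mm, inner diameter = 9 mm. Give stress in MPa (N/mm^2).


A = pi*(r_o^2 - r_i^2)
r_o = 10 mm, r_i = 4.5 mm
A = 250.542 mm^2
sigma = F/A = 2058 / 250.542
sigma = 8.214 MPa


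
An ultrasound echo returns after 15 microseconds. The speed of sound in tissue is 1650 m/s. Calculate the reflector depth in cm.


depth = c * t / 2
t = 15 us = 1.5000e-05 s
depth = 1650 * 1.5000e-05 / 2
depth = 0.012375 m = 1.2375 cm


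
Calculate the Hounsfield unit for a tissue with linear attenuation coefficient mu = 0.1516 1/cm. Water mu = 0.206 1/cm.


HU = ((mu_tissue - mu_water) / mu_water) * 1000
HU = ((0.1516 - 0.206) / 0.206) * 1000
HU = -264.1


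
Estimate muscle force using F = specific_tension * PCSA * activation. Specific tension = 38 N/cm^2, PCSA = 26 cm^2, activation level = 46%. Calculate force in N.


F = sigma * PCSA * activation
F = 38 * 26 * 0.46
F = 454.5 N


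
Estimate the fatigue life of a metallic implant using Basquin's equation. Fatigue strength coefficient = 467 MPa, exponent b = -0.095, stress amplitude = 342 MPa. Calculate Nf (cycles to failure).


sigma_a = sigma_f' * (2Nf)^b
2Nf = (sigma_a/sigma_f')^(1/b)
2Nf = (342/467)^(1/-0.095)
2Nf = 26.552989
Nf = 13.28


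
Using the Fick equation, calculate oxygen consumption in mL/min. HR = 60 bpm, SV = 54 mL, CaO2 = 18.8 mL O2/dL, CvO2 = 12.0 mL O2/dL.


CO = HR*SV = 60*54/1000 = 3.24 L/min
a-v O2 diff = 18.8 - 12.0 = 6.8 mL/dL
VO2 = CO * (CaO2-CvO2) * 10 dL/L
VO2 = 3.24 * 6.8 * 10
VO2 = 220.3 mL/min


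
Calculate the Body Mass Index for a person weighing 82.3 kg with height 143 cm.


BMI = weight / height^2
height = 143 cm = 1.43 m
BMI = 82.3 / 1.43^2
BMI = 40.25 kg/m^2


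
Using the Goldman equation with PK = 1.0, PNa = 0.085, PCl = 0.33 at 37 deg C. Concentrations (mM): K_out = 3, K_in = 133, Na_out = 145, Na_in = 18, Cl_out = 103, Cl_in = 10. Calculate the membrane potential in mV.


Vm = (RT/F)*ln((PK*Ko + PNa*Nao + PCl*Cli)/(PK*Ki + PNa*Nai + PCl*Clo))
Numer = 18.625, Denom = 168.52
Vm = -58.86 mV


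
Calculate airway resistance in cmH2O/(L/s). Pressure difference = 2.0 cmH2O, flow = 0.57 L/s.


R = dP / flow
R = 2.0 / 0.57
R = 3.509 cmH2O/(L/s)


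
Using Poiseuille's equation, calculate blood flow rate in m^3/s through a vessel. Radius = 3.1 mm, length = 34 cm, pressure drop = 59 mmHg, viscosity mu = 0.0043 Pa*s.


Q = pi*r^4*dP / (8*mu*L)
r = 0.0031 m, L = 0.34 m
dP = 59 mmHg = 7865.998 Pa
Q = 1.9513e-04 m^3/s


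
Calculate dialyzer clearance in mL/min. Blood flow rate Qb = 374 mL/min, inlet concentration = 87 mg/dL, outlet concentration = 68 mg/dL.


K = Qb * (Cb_in - Cb_out) / Cb_in
K = 374 * (87 - 68) / 87
K = 81.68 mL/min


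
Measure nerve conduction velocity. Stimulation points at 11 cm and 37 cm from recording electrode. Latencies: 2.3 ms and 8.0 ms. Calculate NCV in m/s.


Distance = (37 - 11) / 100 = 0.26 m
dt = (8.0 - 2.3) / 1000 = 0.0057 s
NCV = dist / dt = 45.61 m/s


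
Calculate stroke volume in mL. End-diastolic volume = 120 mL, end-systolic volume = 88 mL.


SV = EDV - ESV
SV = 120 - 88
SV = 32 mL


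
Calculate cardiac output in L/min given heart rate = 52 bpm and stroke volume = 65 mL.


CO = HR * SV
CO = 52 * 65 / 1000
CO = 3.38 L/min


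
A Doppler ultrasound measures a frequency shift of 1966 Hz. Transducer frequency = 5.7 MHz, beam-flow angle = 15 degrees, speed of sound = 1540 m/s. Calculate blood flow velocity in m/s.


v = fd * c / (2 * f0 * cos(theta))
v = 1966 * 1540 / (2 * 5.7000e+06 * cos(15))
v = 0.275 m/s


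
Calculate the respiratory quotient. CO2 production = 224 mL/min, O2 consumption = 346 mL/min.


RQ = VCO2 / VO2
RQ = 224 / 346
RQ = 0.6474


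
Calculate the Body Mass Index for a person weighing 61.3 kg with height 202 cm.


BMI = weight / height^2
height = 202 cm = 2.02 m
BMI = 61.3 / 2.02^2
BMI = 15.02 kg/m^2


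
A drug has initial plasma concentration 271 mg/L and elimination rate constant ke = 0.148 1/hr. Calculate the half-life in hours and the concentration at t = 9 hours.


t_half = ln(2) / ke = 0.693147 / 0.148 = 4.683 hr
C(t) = C0 * exp(-ke*t) = 271 * exp(-0.148*9)
C(9) = 71.53 mg/L


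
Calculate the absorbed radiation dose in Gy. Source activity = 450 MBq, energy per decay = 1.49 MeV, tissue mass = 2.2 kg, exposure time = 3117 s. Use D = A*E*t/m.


A = 450 MBq = 4.5000e+08 Bq
E = 1.49 MeV = 2.38698e-13 J
D = A*E*t/m = 4.5000e+08*2.38698e-13*3117/2.2
D = 0.1522 Gy


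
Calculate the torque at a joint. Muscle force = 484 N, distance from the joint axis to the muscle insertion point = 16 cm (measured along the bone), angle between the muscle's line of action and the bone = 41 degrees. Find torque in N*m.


Torque = F * d * sin(theta)   (moment arm = d*sin(theta))
d = 16 cm = 0.16 m
Torque = 484 * 0.16 * sin(41)
Torque = 50.81 N*m


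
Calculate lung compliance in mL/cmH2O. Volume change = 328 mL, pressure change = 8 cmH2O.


C = dV / dP
C = 328 / 8
C = 41 mL/cmH2O


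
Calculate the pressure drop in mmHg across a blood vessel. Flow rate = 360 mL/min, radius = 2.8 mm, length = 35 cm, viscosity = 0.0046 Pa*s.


dP = 8*mu*L*Q / (pi*r^4)
Q = 360 mL/min = 6e-06 m^3/s
dP = 400.207 Pa = 400.207 / 133.322 mmHg = 3.002 mmHg


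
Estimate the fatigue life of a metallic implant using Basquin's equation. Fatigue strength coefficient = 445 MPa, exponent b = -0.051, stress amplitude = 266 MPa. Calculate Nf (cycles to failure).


sigma_a = sigma_f' * (2Nf)^b
2Nf = (sigma_a/sigma_f')^(1/b)
2Nf = (266/445)^(1/-0.051)
2Nf = 24095.11
Nf = 1.205e+04


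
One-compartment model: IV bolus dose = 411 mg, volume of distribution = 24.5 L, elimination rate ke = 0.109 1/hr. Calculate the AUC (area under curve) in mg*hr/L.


C0 = Dose/Vd = 411/24.5 = 16.7755 mg/L
AUC = C0/ke = 16.7755/0.109
AUC = 153.9 mg*hr/L


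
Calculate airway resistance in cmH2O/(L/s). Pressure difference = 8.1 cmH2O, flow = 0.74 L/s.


R = dP / flow
R = 8.1 / 0.74
R = 10.95 cmH2O/(L/s)


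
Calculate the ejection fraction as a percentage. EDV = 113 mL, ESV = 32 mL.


SV = EDV - ESV = 113 - 32 = 81 mL
EF = SV/EDV * 100 = 81/113 * 100
EF = 71.68%


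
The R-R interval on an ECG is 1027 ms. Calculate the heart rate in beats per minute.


HR = 60 / RR_interval(s)
RR = 1027 ms = 1.027 s
HR = 60 / 1.027 = 58.42 bpm


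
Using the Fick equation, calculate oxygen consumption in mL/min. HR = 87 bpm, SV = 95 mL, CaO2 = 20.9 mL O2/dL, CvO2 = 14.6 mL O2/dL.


CO = HR*SV = 87*95/1000 = 8.265 L/min
a-v O2 diff = 20.9 - 14.6 = 6.3 mL/dL
VO2 = CO * (CaO2-CvO2) * 10 dL/L
VO2 = 8.265 * 6.3 * 10
VO2 = 520.7 mL/min


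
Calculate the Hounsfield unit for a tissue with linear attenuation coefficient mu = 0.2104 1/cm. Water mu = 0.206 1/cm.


HU = ((mu_tissue - mu_water) / mu_water) * 1000
HU = ((0.2104 - 0.206) / 0.206) * 1000
HU = 21.36


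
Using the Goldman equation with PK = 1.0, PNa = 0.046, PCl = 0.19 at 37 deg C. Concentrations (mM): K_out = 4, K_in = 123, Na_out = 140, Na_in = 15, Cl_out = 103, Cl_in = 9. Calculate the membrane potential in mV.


Vm = (RT/F)*ln((PK*Ko + PNa*Nao + PCl*Cli)/(PK*Ki + PNa*Nai + PCl*Clo))
Numer = 12.15, Denom = 143.26
Vm = -65.94 mV


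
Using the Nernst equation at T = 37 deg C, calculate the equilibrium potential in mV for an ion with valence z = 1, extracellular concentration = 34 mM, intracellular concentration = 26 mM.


E = (RT/(zF)) * ln(C_out/C_in)
T = 37 + 273.15 = 310.15 K
E = (8.314 * 310.15 / (1 * 96485)) * ln(34/26)
E = 7.169 mV


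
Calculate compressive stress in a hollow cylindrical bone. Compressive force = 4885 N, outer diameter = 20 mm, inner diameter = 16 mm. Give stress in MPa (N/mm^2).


A = pi*(r_o^2 - r_i^2)
r_o = 10 mm, r_i = 8 mm
A = 113.097 mm^2
sigma = F/A = 4885 / 113.097
sigma = 43.19 MPa


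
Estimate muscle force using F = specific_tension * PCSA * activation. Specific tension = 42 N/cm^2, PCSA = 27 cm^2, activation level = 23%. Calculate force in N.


F = sigma * PCSA * activation
F = 42 * 27 * 0.23
F = 260.8 N


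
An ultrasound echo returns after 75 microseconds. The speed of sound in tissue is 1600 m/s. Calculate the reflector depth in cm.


depth = c * t / 2
t = 75 us = 7.5000e-05 s
depth = 1600 * 7.5000e-05 / 2
depth = 0.06 m = 6 cm


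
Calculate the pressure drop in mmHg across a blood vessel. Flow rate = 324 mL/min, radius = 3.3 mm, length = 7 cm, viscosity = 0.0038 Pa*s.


dP = 8*mu*L*Q / (pi*r^4)
Q = 324 mL/min = 5.4e-06 m^3/s
dP = 30.8432 Pa = 30.8432 / 133.322 mmHg = 0.2313 mmHg


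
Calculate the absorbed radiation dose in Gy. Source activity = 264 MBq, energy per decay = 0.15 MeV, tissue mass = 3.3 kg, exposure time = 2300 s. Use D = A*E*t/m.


A = 264 MBq = 2.6400e+08 Bq
E = 0.15 MeV = 2.403e-14 J
D = A*E*t/m = 2.6400e+08*2.403e-14*2300/3.3
D = 0.004422 Gy


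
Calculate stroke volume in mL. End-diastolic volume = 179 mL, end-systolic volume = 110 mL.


SV = EDV - ESV
SV = 179 - 110
SV = 69 mL


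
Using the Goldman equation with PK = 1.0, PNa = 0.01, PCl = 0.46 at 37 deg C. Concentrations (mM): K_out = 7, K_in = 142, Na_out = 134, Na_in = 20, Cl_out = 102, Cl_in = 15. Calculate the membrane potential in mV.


Vm = (RT/F)*ln((PK*Ko + PNa*Nao + PCl*Cli)/(PK*Ki + PNa*Nai + PCl*Clo))
Numer = 15.24, Denom = 189.12
Vm = -67.31 mV


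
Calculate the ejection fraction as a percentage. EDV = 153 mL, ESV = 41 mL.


SV = EDV - ESV = 153 - 41 = 112 mL
EF = SV/EDV * 100 = 112/153 * 100
EF = 73.2%


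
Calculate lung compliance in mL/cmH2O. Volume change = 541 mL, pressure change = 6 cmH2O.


C = dV / dP
C = 541 / 6
C = 90.17 mL/cmH2O


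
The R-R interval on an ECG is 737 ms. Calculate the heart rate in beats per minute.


HR = 60 / RR_interval(s)
RR = 737 ms = 0.737 s
HR = 60 / 0.737 = 81.41 bpm


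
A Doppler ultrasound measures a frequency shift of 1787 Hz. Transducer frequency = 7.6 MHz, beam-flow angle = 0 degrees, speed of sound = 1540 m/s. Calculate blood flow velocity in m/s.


v = fd * c / (2 * f0 * cos(theta))
v = 1787 * 1540 / (2 * 7.6000e+06 * cos(0))
v = 0.1811 m/s


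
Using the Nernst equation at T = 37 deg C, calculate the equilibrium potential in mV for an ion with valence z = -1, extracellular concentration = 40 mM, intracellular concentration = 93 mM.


E = (RT/(zF)) * ln(C_out/C_in)
T = 37 + 273.15 = 310.15 K
E = (8.314 * 310.15 / (-1 * 96485)) * ln(40/93)
E = 22.55 mV


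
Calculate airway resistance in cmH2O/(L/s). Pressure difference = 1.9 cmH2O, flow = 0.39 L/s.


R = dP / flow
R = 1.9 / 0.39
R = 4.872 cmH2O/(L/s)


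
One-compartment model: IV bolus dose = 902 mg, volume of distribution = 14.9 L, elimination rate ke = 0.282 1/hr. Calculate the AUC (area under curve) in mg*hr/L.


C0 = Dose/Vd = 902/14.9 = 60.5369 mg/L
AUC = C0/ke = 60.5369/0.282
AUC = 214.7 mg*hr/L


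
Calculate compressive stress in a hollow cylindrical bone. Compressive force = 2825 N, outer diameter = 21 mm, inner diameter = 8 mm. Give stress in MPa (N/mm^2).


A = pi*(r_o^2 - r_i^2)
r_o = 10.5 mm, r_i = 4 mm
A = 296.095 mm^2
sigma = F/A = 2825 / 296.095
sigma = 9.541 MPa


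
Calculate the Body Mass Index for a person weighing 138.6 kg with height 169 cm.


BMI = weight / height^2
height = 169 cm = 1.69 m
BMI = 138.6 / 1.69^2
BMI = 48.53 kg/m^2


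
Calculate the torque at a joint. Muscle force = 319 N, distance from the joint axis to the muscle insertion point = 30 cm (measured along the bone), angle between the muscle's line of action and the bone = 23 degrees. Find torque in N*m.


Torque = F * d * sin(theta)   (moment arm = d*sin(theta))
d = 30 cm = 0.3 m
Torque = 319 * 0.3 * sin(23)
Torque = 37.39 N*m


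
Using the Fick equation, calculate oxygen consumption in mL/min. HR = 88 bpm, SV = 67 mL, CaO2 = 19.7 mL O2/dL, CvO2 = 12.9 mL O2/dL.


CO = HR*SV = 88*67/1000 = 5.896 L/min
a-v O2 diff = 19.7 - 12.9 = 6.8 mL/dL
VO2 = CO * (CaO2-CvO2) * 10 dL/L
VO2 = 5.896 * 6.8 * 10
VO2 = 400.9 mL/min


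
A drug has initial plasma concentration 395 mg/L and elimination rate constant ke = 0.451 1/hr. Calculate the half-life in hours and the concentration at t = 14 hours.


t_half = ln(2) / ke = 0.693147 / 0.451 = 1.537 hr
C(t) = C0 * exp(-ke*t) = 395 * exp(-0.451*14)
C(14) = 0.7153 mg/L


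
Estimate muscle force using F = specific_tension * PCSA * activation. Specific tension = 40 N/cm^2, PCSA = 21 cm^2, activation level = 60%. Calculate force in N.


F = sigma * PCSA * activation
F = 40 * 21 * 0.6
F = 504 N


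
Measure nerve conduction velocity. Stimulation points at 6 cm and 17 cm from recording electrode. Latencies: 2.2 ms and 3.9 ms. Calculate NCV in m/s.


Distance = (17 - 6) / 100 = 0.11 m
dt = (3.9 - 2.2) / 1000 = 0.0017 s
NCV = dist / dt = 64.71 m/s


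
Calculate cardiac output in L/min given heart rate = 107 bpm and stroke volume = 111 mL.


CO = HR * SV
CO = 107 * 111 / 1000
CO = 11.88 L/min


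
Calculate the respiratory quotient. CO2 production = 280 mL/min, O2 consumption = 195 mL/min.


RQ = VCO2 / VO2
RQ = 280 / 195
RQ = 1.436


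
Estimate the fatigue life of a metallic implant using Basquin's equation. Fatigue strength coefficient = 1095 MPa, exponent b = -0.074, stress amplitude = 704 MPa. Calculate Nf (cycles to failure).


sigma_a = sigma_f' * (2Nf)^b
2Nf = (sigma_a/sigma_f')^(1/b)
2Nf = (704/1095)^(1/-0.074)
2Nf = 391.24803
Nf = 195.6


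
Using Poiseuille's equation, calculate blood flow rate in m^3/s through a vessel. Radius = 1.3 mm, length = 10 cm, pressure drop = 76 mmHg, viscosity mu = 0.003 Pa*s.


Q = pi*r^4*dP / (8*mu*L)
r = 0.0013 m, L = 0.1 m
dP = 76 mmHg = 10132.472 Pa
Q = 3.7882e-05 m^3/s


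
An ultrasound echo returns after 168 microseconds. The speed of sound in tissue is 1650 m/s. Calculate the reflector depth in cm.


depth = c * t / 2
t = 168 us = 1.6800e-04 s
depth = 1650 * 1.6800e-04 / 2
depth = 0.1386 m = 13.86 cm


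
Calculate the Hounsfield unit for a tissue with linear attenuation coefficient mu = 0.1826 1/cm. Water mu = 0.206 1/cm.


HU = ((mu_tissue - mu_water) / mu_water) * 1000
HU = ((0.1826 - 0.206) / 0.206) * 1000
HU = -113.6


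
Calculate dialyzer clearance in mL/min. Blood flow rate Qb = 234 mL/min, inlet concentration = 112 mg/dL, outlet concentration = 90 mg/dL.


K = Qb * (Cb_in - Cb_out) / Cb_in
K = 234 * (112 - 90) / 112
K = 45.96 mL/min


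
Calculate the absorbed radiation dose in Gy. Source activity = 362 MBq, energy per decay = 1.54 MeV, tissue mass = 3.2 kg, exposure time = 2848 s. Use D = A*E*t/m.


A = 362 MBq = 3.6200e+08 Bq
E = 1.54 MeV = 2.46708e-13 J
D = A*E*t/m = 3.6200e+08*2.46708e-13*2848/3.2
D = 0.07948 Gy


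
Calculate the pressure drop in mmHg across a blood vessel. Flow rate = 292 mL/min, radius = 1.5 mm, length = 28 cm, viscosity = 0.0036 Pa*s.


dP = 8*mu*L*Q / (pi*r^4)
Q = 292 mL/min = 4.86667e-06 m^3/s
dP = 2467.56 Pa = 2467.56 / 133.322 mmHg = 18.51 mmHg


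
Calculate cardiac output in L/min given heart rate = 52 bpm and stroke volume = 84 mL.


CO = HR * SV
CO = 52 * 84 / 1000
CO = 4.368 L/min


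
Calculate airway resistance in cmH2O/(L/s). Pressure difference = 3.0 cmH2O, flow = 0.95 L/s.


R = dP / flow
R = 3.0 / 0.95
R = 3.158 cmH2O/(L/s)


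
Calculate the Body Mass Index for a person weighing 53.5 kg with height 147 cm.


BMI = weight / height^2
height = 147 cm = 1.47 m
BMI = 53.5 / 1.47^2
BMI = 24.76 kg/m^2


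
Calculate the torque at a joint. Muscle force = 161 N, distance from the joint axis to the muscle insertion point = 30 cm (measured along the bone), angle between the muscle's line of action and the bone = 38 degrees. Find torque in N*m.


Torque = F * d * sin(theta)   (moment arm = d*sin(theta))
d = 30 cm = 0.3 m
Torque = 161 * 0.3 * sin(38)
Torque = 29.74 N*m


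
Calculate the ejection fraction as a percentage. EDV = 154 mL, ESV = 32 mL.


SV = EDV - ESV = 154 - 32 = 122 mL
EF = SV/EDV * 100 = 122/154 * 100
EF = 79.22%


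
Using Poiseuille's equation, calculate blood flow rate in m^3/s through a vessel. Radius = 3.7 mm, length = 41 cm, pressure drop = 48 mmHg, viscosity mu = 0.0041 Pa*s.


Q = pi*r^4*dP / (8*mu*L)
r = 0.0037 m, L = 0.41 m
dP = 48 mmHg = 6399.456 Pa
Q = 2.8018e-04 m^3/s


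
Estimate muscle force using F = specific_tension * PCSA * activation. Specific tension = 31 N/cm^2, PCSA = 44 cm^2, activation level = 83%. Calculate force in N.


F = sigma * PCSA * activation
F = 31 * 44 * 0.83
F = 1132 N


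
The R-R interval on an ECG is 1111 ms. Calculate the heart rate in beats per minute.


HR = 60 / RR_interval(s)
RR = 1111 ms = 1.111 s
HR = 60 / 1.111 = 54.01 bpm


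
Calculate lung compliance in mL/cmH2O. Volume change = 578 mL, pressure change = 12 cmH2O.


C = dV / dP
C = 578 / 12
C = 48.17 mL/cmH2O


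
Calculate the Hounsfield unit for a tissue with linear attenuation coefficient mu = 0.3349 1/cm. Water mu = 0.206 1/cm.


HU = ((mu_tissue - mu_water) / mu_water) * 1000
HU = ((0.3349 - 0.206) / 0.206) * 1000
HU = 625.7


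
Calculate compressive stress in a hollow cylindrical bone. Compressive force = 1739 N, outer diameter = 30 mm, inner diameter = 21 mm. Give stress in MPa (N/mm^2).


A = pi*(r_o^2 - r_i^2)
r_o = 15 mm, r_i = 10.5 mm
A = 360.498 mm^2
sigma = F/A = 1739 / 360.498
sigma = 4.824 MPa


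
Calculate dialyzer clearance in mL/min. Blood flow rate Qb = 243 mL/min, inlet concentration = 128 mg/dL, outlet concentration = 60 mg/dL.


K = Qb * (Cb_in - Cb_out) / Cb_in
K = 243 * (128 - 60) / 128
K = 129.1 mL/min


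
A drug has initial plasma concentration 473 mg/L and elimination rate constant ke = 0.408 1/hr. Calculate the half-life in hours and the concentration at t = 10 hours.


t_half = ln(2) / ke = 0.693147 / 0.408 = 1.699 hr
C(t) = C0 * exp(-ke*t) = 473 * exp(-0.408*10)
C(10) = 7.997 mg/L


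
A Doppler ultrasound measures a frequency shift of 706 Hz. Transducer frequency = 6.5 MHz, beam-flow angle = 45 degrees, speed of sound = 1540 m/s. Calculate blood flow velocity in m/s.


v = fd * c / (2 * f0 * cos(theta))
v = 706 * 1540 / (2 * 6.5000e+06 * cos(45))
v = 0.1183 m/s


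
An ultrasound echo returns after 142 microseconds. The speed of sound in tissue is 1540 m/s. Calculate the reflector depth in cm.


depth = c * t / 2
t = 142 us = 1.4200e-04 s
depth = 1540 * 1.4200e-04 / 2
depth = 0.10934 m = 10.934 cm


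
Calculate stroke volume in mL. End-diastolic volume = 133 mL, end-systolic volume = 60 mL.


SV = EDV - ESV
SV = 133 - 60
SV = 73 mL


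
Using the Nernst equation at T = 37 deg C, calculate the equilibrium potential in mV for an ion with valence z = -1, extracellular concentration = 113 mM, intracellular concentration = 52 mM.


E = (RT/(zF)) * ln(C_out/C_in)
T = 37 + 273.15 = 310.15 K
E = (8.314 * 310.15 / (-1 * 96485)) * ln(113/52)
E = -20.74 mV


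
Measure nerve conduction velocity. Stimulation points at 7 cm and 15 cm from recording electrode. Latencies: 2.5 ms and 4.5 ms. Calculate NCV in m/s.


Distance = (15 - 7) / 100 = 0.08 m
dt = (4.5 - 2.5) / 1000 = 0.002 s
NCV = dist / dt = 40 m/s


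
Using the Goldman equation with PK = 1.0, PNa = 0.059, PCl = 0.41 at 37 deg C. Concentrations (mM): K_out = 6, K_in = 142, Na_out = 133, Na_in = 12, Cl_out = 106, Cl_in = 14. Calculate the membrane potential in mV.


Vm = (RT/F)*ln((PK*Ko + PNa*Nao + PCl*Cli)/(PK*Ki + PNa*Nai + PCl*Clo))
Numer = 19.587, Denom = 186.168
Vm = -60.18 mV


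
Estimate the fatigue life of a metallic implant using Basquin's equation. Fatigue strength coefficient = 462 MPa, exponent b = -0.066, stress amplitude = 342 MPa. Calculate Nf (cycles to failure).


sigma_a = sigma_f' * (2Nf)^b
2Nf = (sigma_a/sigma_f')^(1/b)
2Nf = (342/462)^(1/-0.066)
2Nf = 95.285831
Nf = 47.64


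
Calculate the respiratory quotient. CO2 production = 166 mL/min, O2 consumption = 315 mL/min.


RQ = VCO2 / VO2
RQ = 166 / 315
RQ = 0.527


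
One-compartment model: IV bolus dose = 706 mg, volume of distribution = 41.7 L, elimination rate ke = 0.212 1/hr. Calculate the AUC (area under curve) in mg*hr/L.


C0 = Dose/Vd = 706/41.7 = 16.9305 mg/L
AUC = C0/ke = 16.9305/0.212
AUC = 79.86 mg*hr/L


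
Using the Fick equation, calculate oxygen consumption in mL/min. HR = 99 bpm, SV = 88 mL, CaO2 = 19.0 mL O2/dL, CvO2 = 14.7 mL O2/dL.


CO = HR*SV = 99*88/1000 = 8.712 L/min
a-v O2 diff = 19.0 - 14.7 = 4.3 mL/dL
VO2 = CO * (CaO2-CvO2) * 10 dL/L
VO2 = 8.712 * 4.3 * 10
VO2 = 374.6 mL/min


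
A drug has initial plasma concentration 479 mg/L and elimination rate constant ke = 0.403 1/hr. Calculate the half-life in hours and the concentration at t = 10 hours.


t_half = ln(2) / ke = 0.693147 / 0.403 = 1.72 hr
C(t) = C0 * exp(-ke*t) = 479 * exp(-0.403*10)
C(10) = 8.514 mg/L


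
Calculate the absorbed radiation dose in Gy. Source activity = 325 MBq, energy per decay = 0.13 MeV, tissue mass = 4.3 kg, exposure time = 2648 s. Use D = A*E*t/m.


A = 325 MBq = 3.2500e+08 Bq
E = 0.13 MeV = 2.0826e-14 J
D = A*E*t/m = 3.2500e+08*2.0826e-14*2648/4.3
D = 0.004168 Gy


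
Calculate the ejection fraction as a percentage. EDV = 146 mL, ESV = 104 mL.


SV = EDV - ESV = 146 - 104 = 42 mL
EF = SV/EDV * 100 = 42/146 * 100
EF = 28.77%


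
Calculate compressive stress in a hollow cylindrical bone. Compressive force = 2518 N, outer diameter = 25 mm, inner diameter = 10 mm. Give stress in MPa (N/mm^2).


A = pi*(r_o^2 - r_i^2)
r_o = 12.5 mm, r_i = 5 mm
A = 412.334 mm^2
sigma = F/A = 2518 / 412.334
sigma = 6.107 MPa


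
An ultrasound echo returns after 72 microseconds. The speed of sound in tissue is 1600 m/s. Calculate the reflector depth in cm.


depth = c * t / 2
t = 72 us = 7.2000e-05 s
depth = 1600 * 7.2000e-05 / 2
depth = 0.0576 m = 5.76 cm


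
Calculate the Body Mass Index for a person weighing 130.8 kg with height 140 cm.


BMI = weight / height^2
height = 140 cm = 1.4 m
BMI = 130.8 / 1.4^2
BMI = 66.73 kg/m^2


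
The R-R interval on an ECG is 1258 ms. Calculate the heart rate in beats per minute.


HR = 60 / RR_interval(s)
RR = 1258 ms = 1.258 s
HR = 60 / 1.258 = 47.69 bpm


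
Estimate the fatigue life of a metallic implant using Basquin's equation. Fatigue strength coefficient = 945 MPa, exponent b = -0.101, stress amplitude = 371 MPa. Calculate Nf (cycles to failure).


sigma_a = sigma_f' * (2Nf)^b
2Nf = (sigma_a/sigma_f')^(1/b)
2Nf = (371/945)^(1/-0.101)
2Nf = 10480.337
Nf = 5240


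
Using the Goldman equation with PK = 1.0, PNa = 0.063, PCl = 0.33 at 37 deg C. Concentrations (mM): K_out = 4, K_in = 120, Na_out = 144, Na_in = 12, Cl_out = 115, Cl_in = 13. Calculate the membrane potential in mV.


Vm = (RT/F)*ln((PK*Ko + PNa*Nao + PCl*Cli)/(PK*Ki + PNa*Nai + PCl*Clo))
Numer = 17.362, Denom = 158.706
Vm = -59.14 mV


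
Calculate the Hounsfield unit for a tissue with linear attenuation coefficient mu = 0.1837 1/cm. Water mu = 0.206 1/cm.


HU = ((mu_tissue - mu_water) / mu_water) * 1000
HU = ((0.1837 - 0.206) / 0.206) * 1000
HU = -108.3


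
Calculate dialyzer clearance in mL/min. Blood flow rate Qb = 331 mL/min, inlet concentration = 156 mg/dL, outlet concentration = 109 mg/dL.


K = Qb * (Cb_in - Cb_out) / Cb_in
K = 331 * (156 - 109) / 156
K = 99.72 mL/min


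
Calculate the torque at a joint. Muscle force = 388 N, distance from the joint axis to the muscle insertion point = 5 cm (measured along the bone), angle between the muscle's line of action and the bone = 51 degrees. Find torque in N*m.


Torque = F * d * sin(theta)   (moment arm = d*sin(theta))
d = 5 cm = 0.05 m
Torque = 388 * 0.05 * sin(51)
Torque = 15.08 N*m


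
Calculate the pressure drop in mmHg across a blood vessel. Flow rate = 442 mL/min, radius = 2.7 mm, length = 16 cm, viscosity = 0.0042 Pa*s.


dP = 8*mu*L*Q / (pi*r^4)
Q = 442 mL/min = 7.36667e-06 m^3/s
dP = 237.206 Pa = 237.206 / 133.322 mmHg = 1.779 mmHg


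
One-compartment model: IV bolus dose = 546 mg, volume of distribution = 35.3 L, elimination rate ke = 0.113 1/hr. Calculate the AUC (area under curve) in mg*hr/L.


C0 = Dose/Vd = 546/35.3 = 15.4674 mg/L
AUC = C0/ke = 15.4674/0.113
AUC = 136.9 mg*hr/L


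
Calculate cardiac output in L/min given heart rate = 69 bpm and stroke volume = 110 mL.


CO = HR * SV
CO = 69 * 110 / 1000
CO = 7.59 L/min


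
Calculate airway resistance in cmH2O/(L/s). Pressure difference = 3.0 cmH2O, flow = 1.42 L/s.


R = dP / flow
R = 3.0 / 1.42
R = 2.113 cmH2O/(L/s)


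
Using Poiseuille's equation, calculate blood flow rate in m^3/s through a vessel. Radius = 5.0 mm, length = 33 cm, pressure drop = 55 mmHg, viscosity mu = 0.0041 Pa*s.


Q = pi*r^4*dP / (8*mu*L)
r = 0.005 m, L = 0.33 m
dP = 55 mmHg = 7332.71 Pa
Q = 0.00133 m^3/s


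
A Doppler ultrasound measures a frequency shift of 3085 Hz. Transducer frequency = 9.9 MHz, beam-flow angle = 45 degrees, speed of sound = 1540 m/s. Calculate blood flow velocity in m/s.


v = fd * c / (2 * f0 * cos(theta))
v = 3085 * 1540 / (2 * 9.9000e+06 * cos(45))
v = 0.3393 m/s


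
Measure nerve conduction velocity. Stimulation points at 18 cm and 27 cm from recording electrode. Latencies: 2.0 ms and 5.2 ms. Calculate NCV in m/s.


Distance = (27 - 18) / 100 = 0.09 m
dt = (5.2 - 2.0) / 1000 = 0.0032 s
NCV = dist / dt = 28.12 m/s


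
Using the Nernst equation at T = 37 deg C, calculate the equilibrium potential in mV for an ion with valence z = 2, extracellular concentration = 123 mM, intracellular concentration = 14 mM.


E = (RT/(zF)) * ln(C_out/C_in)
T = 37 + 273.15 = 310.15 K
E = (8.314 * 310.15 / (2 * 96485)) * ln(123/14)
E = 29.04 mV


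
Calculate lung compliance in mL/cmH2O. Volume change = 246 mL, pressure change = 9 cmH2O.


C = dV / dP
C = 246 / 9
C = 27.33 mL/cmH2O


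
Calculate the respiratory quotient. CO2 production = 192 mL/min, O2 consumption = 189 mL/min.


RQ = VCO2 / VO2
RQ = 192 / 189
RQ = 1.016


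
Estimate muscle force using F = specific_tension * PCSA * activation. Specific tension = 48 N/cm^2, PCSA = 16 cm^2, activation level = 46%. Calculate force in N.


F = sigma * PCSA * activation
F = 48 * 16 * 0.46
F = 353.3 N


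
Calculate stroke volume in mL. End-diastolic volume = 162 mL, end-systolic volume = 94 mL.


SV = EDV - ESV
SV = 162 - 94
SV = 68 mL


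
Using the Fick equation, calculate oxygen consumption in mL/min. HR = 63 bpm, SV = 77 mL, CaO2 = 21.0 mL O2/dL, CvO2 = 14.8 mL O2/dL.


CO = HR*SV = 63*77/1000 = 4.851 L/min
a-v O2 diff = 21.0 - 14.8 = 6.2 mL/dL
VO2 = CO * (CaO2-CvO2) * 10 dL/L
VO2 = 4.851 * 6.2 * 10
VO2 = 300.8 mL/min


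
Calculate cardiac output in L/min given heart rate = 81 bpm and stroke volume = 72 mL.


CO = HR * SV
CO = 81 * 72 / 1000
CO = 5.832 L/min


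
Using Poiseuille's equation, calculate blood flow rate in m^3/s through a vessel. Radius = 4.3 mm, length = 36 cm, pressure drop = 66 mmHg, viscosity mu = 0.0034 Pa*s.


Q = pi*r^4*dP / (8*mu*L)
r = 0.0043 m, L = 0.36 m
dP = 66 mmHg = 8799.252 Pa
Q = 9.6516e-04 m^3/s


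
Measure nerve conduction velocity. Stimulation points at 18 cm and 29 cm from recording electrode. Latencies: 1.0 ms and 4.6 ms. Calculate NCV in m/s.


Distance = (29 - 18) / 100 = 0.11 m
dt = (4.6 - 1.0) / 1000 = 0.0036 s
NCV = dist / dt = 30.56 m/s


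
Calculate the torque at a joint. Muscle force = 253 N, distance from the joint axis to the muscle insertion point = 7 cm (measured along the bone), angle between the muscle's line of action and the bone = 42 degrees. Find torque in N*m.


Torque = F * d * sin(theta)   (moment arm = d*sin(theta))
d = 7 cm = 0.07 m
Torque = 253 * 0.07 * sin(42)
Torque = 11.85 N*m


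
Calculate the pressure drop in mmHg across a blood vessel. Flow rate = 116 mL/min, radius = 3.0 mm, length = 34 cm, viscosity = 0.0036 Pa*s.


dP = 8*mu*L*Q / (pi*r^4)
Q = 116 mL/min = 1.93333e-06 m^3/s
dP = 74.3948 Pa = 74.3948 / 133.322 mmHg = 0.558 mmHg


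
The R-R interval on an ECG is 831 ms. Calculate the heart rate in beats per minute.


HR = 60 / RR_interval(s)
RR = 831 ms = 0.831 s
HR = 60 / 0.831 = 72.2 bpm


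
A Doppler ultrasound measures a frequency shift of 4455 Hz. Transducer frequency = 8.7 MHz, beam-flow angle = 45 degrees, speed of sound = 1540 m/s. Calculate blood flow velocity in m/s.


v = fd * c / (2 * f0 * cos(theta))
v = 4455 * 1540 / (2 * 8.7000e+06 * cos(45))
v = 0.5576 m/s


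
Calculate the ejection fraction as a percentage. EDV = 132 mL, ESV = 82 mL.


SV = EDV - ESV = 132 - 82 = 50 mL
EF = SV/EDV * 100 = 50/132 * 100
EF = 37.88%


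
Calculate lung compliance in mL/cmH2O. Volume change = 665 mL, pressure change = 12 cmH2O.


C = dV / dP
C = 665 / 12
C = 55.42 mL/cmH2O


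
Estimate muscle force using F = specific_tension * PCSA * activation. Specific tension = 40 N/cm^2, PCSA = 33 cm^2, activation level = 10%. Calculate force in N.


F = sigma * PCSA * activation
F = 40 * 33 * 0.1
F = 132 N


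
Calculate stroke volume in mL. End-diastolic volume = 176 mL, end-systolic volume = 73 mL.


SV = EDV - ESV
SV = 176 - 73
SV = 103 mL


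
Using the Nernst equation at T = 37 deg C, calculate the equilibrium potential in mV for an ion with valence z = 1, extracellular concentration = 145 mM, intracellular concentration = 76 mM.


E = (RT/(zF)) * ln(C_out/C_in)
T = 37 + 273.15 = 310.15 K
E = (8.314 * 310.15 / (1 * 96485)) * ln(145/76)
E = 17.26 mV


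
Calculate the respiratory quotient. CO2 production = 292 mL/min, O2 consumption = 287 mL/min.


RQ = VCO2 / VO2
RQ = 292 / 287
RQ = 1.017


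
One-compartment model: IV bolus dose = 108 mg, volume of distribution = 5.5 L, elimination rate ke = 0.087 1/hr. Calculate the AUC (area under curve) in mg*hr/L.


C0 = Dose/Vd = 108/5.5 = 19.6364 mg/L
AUC = C0/ke = 19.6364/0.087
AUC = 225.7 mg*hr/L


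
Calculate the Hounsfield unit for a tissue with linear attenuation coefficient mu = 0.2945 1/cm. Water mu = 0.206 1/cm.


HU = ((mu_tissue - mu_water) / mu_water) * 1000
HU = ((0.2945 - 0.206) / 0.206) * 1000
HU = 429.6


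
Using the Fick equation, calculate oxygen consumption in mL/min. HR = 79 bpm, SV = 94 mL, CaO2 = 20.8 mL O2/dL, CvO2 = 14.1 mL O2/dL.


CO = HR*SV = 79*94/1000 = 7.426 L/min
a-v O2 diff = 20.8 - 14.1 = 6.7 mL/dL
VO2 = CO * (CaO2-CvO2) * 10 dL/L
VO2 = 7.426 * 6.7 * 10
VO2 = 497.5 mL/min


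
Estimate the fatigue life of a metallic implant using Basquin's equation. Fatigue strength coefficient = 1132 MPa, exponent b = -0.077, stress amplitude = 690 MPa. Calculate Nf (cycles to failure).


sigma_a = sigma_f' * (2Nf)^b
2Nf = (sigma_a/sigma_f')^(1/b)
2Nf = (690/1132)^(1/-0.077)
2Nf = 619.68816
Nf = 309.8


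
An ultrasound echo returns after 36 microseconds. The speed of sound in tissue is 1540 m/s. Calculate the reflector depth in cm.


depth = c * t / 2
t = 36 us = 3.6000e-05 s
depth = 1540 * 3.6000e-05 / 2
depth = 0.02772 m = 2.772 cm


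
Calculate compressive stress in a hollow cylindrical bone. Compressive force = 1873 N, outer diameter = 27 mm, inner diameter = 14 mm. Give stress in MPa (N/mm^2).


A = pi*(r_o^2 - r_i^2)
r_o = 13.5 mm, r_i = 7 mm
A = 418.617 mm^2
sigma = F/A = 1873 / 418.617
sigma = 4.474 MPa


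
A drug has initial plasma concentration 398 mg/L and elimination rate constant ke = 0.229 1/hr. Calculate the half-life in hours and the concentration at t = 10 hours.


t_half = ln(2) / ke = 0.693147 / 0.229 = 3.027 hr
C(t) = C0 * exp(-ke*t) = 398 * exp(-0.229*10)
C(10) = 40.3 mg/L


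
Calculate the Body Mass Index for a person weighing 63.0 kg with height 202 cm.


BMI = weight / height^2
height = 202 cm = 2.02 m
BMI = 63.0 / 2.02^2
BMI = 15.44 kg/m^2


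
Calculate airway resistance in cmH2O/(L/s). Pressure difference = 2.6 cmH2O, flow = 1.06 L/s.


R = dP / flow
R = 2.6 / 1.06
R = 2.453 cmH2O/(L/s)


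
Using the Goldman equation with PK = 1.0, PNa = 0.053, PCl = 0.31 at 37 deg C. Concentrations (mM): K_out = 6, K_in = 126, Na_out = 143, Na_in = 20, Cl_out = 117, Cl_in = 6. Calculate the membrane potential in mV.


Vm = (RT/F)*ln((PK*Ko + PNa*Nao + PCl*Cli)/(PK*Ki + PNa*Nai + PCl*Clo))
Numer = 15.439, Denom = 163.33
Vm = -63.04 mV


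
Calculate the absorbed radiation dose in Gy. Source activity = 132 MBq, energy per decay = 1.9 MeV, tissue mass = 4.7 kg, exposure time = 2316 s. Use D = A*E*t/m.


A = 132 MBq = 1.3200e+08 Bq
E = 1.9 MeV = 3.0438e-13 J
D = A*E*t/m = 1.3200e+08*3.0438e-13*2316/4.7
D = 0.0198 Gy


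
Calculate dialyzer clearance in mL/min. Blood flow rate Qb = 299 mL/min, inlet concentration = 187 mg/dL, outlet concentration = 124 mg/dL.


K = Qb * (Cb_in - Cb_out) / Cb_in
K = 299 * (187 - 124) / 187
K = 100.7 mL/min


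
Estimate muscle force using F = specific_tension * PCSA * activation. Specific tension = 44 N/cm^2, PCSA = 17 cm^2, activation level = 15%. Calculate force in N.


F = sigma * PCSA * activation
F = 44 * 17 * 0.15
F = 112.2 N


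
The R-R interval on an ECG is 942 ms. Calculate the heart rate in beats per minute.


HR = 60 / RR_interval(s)
RR = 942 ms = 0.942 s
HR = 60 / 0.942 = 63.69 bpm


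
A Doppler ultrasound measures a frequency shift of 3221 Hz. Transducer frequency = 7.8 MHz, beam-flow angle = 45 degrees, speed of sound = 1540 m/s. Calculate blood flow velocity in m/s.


v = fd * c / (2 * f0 * cos(theta))
v = 3221 * 1540 / (2 * 7.8000e+06 * cos(45))
v = 0.4497 m/s


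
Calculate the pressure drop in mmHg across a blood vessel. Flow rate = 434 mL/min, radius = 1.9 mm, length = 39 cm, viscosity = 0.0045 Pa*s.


dP = 8*mu*L*Q / (pi*r^4)
Q = 434 mL/min = 7.23333e-06 m^3/s
dP = 2480.51 Pa = 2480.51 / 133.322 mmHg = 18.61 mmHg


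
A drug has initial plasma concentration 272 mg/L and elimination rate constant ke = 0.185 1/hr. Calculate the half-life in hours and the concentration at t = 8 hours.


t_half = ln(2) / ke = 0.693147 / 0.185 = 3.747 hr
C(t) = C0 * exp(-ke*t) = 272 * exp(-0.185*8)
C(8) = 61.92 mg/L


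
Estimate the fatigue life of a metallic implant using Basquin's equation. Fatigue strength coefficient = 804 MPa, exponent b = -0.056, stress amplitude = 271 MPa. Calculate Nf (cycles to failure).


sigma_a = sigma_f' * (2Nf)^b
2Nf = (sigma_a/sigma_f')^(1/b)
2Nf = (271/804)^(1/-0.056)
2Nf = 2.7145141e+08
Nf = 1.3573e+08


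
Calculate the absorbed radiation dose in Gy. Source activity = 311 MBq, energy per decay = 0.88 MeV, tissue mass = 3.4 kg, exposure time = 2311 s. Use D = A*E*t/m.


A = 311 MBq = 3.1100e+08 Bq
E = 0.88 MeV = 1.40976e-13 J
D = A*E*t/m = 3.1100e+08*1.40976e-13*2311/3.4
D = 0.0298 Gy


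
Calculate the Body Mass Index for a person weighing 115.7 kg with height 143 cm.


BMI = weight / height^2
height = 143 cm = 1.43 m
BMI = 115.7 / 1.43^2
BMI = 56.58 kg/m^2


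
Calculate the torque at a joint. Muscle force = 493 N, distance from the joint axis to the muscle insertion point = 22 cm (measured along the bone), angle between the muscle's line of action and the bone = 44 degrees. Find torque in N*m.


Torque = F * d * sin(theta)   (moment arm = d*sin(theta))
d = 22 cm = 0.22 m
Torque = 493 * 0.22 * sin(44)
Torque = 75.34 N*m


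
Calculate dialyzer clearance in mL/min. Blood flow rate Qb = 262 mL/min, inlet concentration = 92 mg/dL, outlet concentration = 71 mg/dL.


K = Qb * (Cb_in - Cb_out) / Cb_in
K = 262 * (92 - 71) / 92
K = 59.8 mL/min


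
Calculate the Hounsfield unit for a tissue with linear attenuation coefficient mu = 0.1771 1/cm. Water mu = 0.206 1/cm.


HU = ((mu_tissue - mu_water) / mu_water) * 1000
HU = ((0.1771 - 0.206) / 0.206) * 1000
HU = -140.3


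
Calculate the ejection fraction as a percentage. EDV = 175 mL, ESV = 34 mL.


SV = EDV - ESV = 175 - 34 = 141 mL
EF = SV/EDV * 100 = 141/175 * 100
EF = 80.57%


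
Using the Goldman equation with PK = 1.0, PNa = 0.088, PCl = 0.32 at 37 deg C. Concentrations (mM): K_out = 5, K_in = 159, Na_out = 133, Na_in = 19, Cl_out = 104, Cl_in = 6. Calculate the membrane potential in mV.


Vm = (RT/F)*ln((PK*Ko + PNa*Nao + PCl*Cli)/(PK*Ki + PNa*Nai + PCl*Clo))
Numer = 18.624, Denom = 193.952
Vm = -62.62 mV


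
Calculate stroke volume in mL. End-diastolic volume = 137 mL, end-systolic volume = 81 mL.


SV = EDV - ESV
SV = 137 - 81
SV = 56 mL


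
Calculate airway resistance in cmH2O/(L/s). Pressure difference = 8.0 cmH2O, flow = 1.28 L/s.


R = dP / flow
R = 8.0 / 1.28
R = 6.25 cmH2O/(L/s)


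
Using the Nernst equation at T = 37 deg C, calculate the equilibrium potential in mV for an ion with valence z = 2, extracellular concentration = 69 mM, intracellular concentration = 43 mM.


E = (RT/(zF)) * ln(C_out/C_in)
T = 37 + 273.15 = 310.15 K
E = (8.314 * 310.15 / (2 * 96485)) * ln(69/43)
E = 6.319 mV


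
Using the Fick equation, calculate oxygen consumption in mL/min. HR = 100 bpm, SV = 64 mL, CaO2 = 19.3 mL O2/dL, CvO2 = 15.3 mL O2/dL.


CO = HR*SV = 100*64/1000 = 6.4 L/min
a-v O2 diff = 19.3 - 15.3 = 4 mL/dL
VO2 = CO * (CaO2-CvO2) * 10 dL/L
VO2 = 6.4 * 4 * 10
VO2 = 256 mL/min


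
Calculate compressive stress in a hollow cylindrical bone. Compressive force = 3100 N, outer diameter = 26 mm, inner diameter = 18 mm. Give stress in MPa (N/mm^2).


A = pi*(r_o^2 - r_i^2)
r_o = 13 mm, r_i = 9 mm
A = 276.46 mm^2
sigma = F/A = 3100 / 276.46
sigma = 11.21 MPa


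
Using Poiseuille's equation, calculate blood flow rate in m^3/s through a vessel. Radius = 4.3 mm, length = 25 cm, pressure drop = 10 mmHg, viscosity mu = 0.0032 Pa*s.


Q = pi*r^4*dP / (8*mu*L)
r = 0.0043 m, L = 0.25 m
dP = 10 mmHg = 1333.22 Pa
Q = 2.2374e-04 m^3/s


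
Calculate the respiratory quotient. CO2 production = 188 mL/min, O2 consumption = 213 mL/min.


RQ = VCO2 / VO2
RQ = 188 / 213
RQ = 0.8826


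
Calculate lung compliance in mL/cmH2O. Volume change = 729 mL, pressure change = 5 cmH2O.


C = dV / dP
C = 729 / 5
C = 145.8 mL/cmH2O


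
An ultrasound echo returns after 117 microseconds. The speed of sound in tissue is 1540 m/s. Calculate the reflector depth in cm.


depth = c * t / 2
t = 117 us = 1.1700e-04 s
depth = 1540 * 1.1700e-04 / 2
depth = 0.09009 m = 9.009 cm


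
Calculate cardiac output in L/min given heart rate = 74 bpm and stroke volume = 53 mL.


CO = HR * SV
CO = 74 * 53 / 1000
CO = 3.922 L/min


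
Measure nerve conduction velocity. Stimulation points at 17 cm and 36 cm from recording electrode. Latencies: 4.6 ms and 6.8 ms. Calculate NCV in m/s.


Distance = (36 - 17) / 100 = 0.19 m
dt = (6.8 - 4.6) / 1000 = 0.0022 s
NCV = dist / dt = 86.36 m/s


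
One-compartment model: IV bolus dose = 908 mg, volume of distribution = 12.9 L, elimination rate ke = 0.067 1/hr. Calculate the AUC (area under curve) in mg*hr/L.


C0 = Dose/Vd = 908/12.9 = 70.3876 mg/L
AUC = C0/ke = 70.3876/0.067
AUC = 1051 mg*hr/L


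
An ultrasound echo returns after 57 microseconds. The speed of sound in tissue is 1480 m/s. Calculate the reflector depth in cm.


depth = c * t / 2
t = 57 us = 5.7000e-05 s
depth = 1480 * 5.7000e-05 / 2
depth = 0.04218 m = 4.218 cm


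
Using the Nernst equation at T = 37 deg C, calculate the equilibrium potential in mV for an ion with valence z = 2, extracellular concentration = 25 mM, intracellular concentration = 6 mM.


E = (RT/(zF)) * ln(C_out/C_in)
T = 37 + 273.15 = 310.15 K
E = (8.314 * 310.15 / (2 * 96485)) * ln(25/6)
E = 19.07 mV
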